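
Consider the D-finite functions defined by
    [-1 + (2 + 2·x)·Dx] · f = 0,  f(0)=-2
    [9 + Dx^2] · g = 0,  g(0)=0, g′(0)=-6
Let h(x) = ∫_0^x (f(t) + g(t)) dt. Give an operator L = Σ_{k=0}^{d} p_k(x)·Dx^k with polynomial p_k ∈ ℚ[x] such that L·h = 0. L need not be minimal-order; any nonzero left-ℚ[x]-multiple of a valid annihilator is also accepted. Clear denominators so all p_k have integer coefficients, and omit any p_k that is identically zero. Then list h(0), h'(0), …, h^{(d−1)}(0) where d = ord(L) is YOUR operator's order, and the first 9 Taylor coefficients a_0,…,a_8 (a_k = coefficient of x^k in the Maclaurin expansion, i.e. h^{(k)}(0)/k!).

f: a_k = -2, -1, 1/4, -1/8, 5/64, -7/128, 21/512, -33/1024, 429/16384, …
g: a_k = 0, -6, 0, 9, 0, -81/20, 0, 243/280, 0, …
L₀ := lclm(L_f,L_g); ord L₀ ≤ 1+2.
∫: right-multiply L₀ by Dx.
L = (-351 - 648·x - 324·x^2)·Dx + (630 + 1926·x + 1944·x^2 + 648·x^3)·Dx^2 + (-39 - 72·x - 36·x^2)·Dx^3 + (70 + 214·x + 216·x^2 + 72·x^3)·Dx^4  (order 4).
h: a_k = 0, -2, -7/2, 1/12, 71/32, 1/64, -2627/3840, 3/512, 29949/286720, …
ICs: h(0) = 0, h′(0) = -2, h′′(0) = -7, h′′′(0) = 1/2.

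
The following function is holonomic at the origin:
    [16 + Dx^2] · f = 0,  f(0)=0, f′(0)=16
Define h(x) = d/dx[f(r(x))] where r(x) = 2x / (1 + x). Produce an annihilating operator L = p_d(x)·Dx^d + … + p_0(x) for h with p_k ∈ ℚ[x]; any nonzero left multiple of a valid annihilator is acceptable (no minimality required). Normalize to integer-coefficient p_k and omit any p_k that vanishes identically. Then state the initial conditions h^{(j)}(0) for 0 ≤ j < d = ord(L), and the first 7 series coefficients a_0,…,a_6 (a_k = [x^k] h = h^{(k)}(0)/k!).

f: a_k = 0, 16, 0, -128/3, 0, 512/15, 0, …
f∘r: x↦r, Dx↦Dx/r' in L_f ⇒ L₀.
Derive L from L₀ (diff closure).
L = (70 + 12·x + 6·x^2) + (6 + 18·x + 18·x^2 + 6·x^3)·Dx + (1 + 4·x + 6·x^2 + 4·x^3 + x^4)·Dx^2  (order 2).
h: a_k = 32, -64, -928, 3968, -13856/3, -12480, 3033952/45, …
ICs: h(0) = 32, h′(0) = -64.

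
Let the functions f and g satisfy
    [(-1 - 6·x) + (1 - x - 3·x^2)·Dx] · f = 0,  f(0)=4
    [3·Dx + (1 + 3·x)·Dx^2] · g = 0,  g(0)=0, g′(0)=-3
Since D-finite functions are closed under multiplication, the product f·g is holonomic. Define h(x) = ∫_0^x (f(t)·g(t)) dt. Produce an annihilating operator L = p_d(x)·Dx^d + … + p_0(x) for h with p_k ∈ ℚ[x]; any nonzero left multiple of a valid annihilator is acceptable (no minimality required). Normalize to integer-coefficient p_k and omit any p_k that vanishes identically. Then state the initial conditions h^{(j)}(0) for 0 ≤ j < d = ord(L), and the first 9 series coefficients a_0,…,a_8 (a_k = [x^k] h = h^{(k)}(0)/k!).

f: a_k = 4, 4, 16, 28, 76, 160, 388, 868, 2032, …
g: a_k = 0, -3, 9/2, -9, 81/4, -243/5, 243/2, -2187/7, 6561/8, …
Product ⇒ symmetric product L₀, ord ≤ 2.
∫: right-multiply L₀ by Dx.
L = (9 + 36·x)·Dx + (-1 + 21·x + 45·x^2)·Dx^2 + (-1 - 2·x + 6·x^2 + 9·x^3)·Dx^3  (order 3).
h: a_k = 0, 0, -6, 2, -33/2, 33/5, -599/10, 1128/35, -73581/280, …
ICs: h(0) = 0, h′(0) = 0, h′′(0) = -12.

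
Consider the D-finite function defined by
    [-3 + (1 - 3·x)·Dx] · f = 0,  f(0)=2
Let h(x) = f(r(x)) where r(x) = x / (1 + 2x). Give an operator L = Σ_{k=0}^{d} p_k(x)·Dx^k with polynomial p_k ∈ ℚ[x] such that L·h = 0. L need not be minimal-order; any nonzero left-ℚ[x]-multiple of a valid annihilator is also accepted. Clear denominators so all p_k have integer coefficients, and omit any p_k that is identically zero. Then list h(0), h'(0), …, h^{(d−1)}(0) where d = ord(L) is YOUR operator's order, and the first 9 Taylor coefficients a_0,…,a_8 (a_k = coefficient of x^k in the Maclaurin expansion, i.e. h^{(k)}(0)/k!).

L = 3 + (-1 - x + 2·x^2)·Dx  (order 1).
h: a_k = 2, 6, 6, 6, 6, 6, 6, 6, 6, …
ICs: h(0) = 2.

f: a_k = 2, 6, 18, 54, 162, 486, 1458, 4374, 13122, …
Change of var in L_f (x↦r) gives L₀.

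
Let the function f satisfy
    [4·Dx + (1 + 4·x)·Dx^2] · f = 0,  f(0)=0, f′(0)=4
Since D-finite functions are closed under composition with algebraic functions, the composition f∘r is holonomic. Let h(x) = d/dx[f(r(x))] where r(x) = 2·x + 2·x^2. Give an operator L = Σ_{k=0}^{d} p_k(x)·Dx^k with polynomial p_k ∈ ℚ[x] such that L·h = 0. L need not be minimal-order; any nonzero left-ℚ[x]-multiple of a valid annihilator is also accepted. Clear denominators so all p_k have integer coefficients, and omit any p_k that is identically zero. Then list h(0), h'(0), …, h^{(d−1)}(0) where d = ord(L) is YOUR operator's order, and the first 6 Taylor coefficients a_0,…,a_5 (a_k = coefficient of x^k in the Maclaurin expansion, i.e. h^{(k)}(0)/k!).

L = (6 + 16·x + 16·x^2) + (1 + 10·x + 24·x^2 + 16·x^3)·Dx  (order 1).
h: a_k = 8, -48, 320, -2176, 14848, -101376, …
ICs: h(0) = 8.

f: a_k = 0, 4, -8, 64/3, -64, 1024/5, …
h₀=f(r): pull back L_f along r ⇒ L₀.
Derive L from L₀ (diff closure).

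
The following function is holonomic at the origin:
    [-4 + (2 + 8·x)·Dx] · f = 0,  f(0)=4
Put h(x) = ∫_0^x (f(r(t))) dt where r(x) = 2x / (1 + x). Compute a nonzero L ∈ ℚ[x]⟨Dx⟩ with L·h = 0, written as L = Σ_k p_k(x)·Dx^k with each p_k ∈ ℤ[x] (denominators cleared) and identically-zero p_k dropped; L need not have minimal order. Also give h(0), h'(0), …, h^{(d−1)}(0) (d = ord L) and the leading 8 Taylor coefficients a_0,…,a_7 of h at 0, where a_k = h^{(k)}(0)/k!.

f: a_k = 4, 8, -8, 16, -40, 112, -336, 1056, …
Substitute x→r, Dx→(1/r')Dx; clear ⇒ L₀.
Integrate: L := L₀·Dx.
L = -4·Dx + (1 + 10·x + 9·x^2)·Dx^2  (order 2).
h: a_k = 0, 4, 8, -16, 52, -1136/5, 1176, -47280/7, …
ICs: h(0) = 0, h′(0) = 4.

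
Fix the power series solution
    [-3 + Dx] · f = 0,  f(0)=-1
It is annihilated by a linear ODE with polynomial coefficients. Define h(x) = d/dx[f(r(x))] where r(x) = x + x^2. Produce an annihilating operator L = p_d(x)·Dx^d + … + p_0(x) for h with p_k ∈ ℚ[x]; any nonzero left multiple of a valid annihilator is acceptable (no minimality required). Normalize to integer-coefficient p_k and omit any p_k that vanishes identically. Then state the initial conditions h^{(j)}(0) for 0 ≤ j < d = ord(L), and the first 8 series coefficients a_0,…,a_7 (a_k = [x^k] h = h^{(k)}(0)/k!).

L = (5 + 12·x + 12·x^2) + (-1 - 2·x)·Dx  (order 1).
h: a_k = -3, -15, -81/2, -171/2, -1161/8, -8613/40, -4509/16, -188217/560, …
ICs: h(0) = -3.

f: a_k = -1, -3, -9/2, -9/2, -27/8, -81/40, -81/80, -243/560, …
Change of var in L_f (x↦r) gives L₀.
Differentiate: ansatz ord ≤ ord L₀ ⇒ L.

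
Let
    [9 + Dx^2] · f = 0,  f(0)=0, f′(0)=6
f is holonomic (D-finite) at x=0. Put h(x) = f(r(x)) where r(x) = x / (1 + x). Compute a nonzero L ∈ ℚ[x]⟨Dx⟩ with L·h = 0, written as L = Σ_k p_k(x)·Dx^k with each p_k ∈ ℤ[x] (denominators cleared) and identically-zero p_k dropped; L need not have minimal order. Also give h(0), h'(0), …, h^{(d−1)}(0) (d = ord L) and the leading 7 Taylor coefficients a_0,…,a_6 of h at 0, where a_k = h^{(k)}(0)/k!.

f: a_k = 0, 6, 0, -9, 0, 81/20, 0, …
Substitute x→r, Dx→(1/r')Dx; clear ⇒ L₀.
L = 9 + (2 + 6·x + 6·x^2 + 2·x^3)·Dx + (1 + 4·x + 6·x^2 + 4·x^3 + x^4)·Dx^2  (order 2).
h: a_k = 0, 6, -6, -3, 21, -879/20, 255/4, …
ICs: h(0) = 0, h′(0) = 6.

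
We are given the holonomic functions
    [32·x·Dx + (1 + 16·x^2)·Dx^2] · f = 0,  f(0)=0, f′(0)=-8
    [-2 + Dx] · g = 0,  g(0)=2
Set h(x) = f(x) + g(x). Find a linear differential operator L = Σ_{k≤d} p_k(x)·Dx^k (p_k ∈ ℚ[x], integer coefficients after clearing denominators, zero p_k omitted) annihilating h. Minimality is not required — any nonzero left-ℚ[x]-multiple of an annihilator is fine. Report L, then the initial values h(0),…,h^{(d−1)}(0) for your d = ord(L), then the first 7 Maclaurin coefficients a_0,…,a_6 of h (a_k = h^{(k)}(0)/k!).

f: a_k = 0, -8, 0, 128/3, 0, -2048/5, 0, …
g: a_k = 2, 4, 4, 8/3, 4/3, 8/15, 8/45, …
Weyl lclm of L_f,L_g ⇒ L₀ (ord ≤ 3).
L = (32 - 64·x - 1536·x^2 - 1024·x^3)·Dx + (-18 + 704·x^2 - 512·x^4)·Dx^2 + (1 + 16·x + 32·x^2 + 256·x^3 + 256·x^4)·Dx^3  (order 3).
h: a_k = 2, -4, 4, 136/3, 4/3, -6136/15, 8/45, …
ICs: h(0) = 2, h′(0) = -4, h′′(0) = 8.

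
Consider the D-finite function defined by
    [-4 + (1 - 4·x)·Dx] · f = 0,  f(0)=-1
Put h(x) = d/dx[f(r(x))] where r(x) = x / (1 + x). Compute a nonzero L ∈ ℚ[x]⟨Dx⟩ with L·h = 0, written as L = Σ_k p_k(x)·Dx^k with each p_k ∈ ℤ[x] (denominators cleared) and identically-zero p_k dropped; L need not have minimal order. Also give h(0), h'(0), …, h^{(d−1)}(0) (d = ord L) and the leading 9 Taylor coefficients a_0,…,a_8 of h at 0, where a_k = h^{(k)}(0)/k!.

L = 6 + (-1 + 3·x)·Dx  (order 1).
h: a_k = -4, -24, -108, -432, -1620, -5832, -20412, -69984, -236196, …
ICs: h(0) = -4.

f: a_k = -1, -4, -16, -64, -256, -1024, -4096, -16384, -65536, …
L₀ from L_f via x↦r, Dx↦r'^{-1}Dx.
Derive L from L₀ (diff closure).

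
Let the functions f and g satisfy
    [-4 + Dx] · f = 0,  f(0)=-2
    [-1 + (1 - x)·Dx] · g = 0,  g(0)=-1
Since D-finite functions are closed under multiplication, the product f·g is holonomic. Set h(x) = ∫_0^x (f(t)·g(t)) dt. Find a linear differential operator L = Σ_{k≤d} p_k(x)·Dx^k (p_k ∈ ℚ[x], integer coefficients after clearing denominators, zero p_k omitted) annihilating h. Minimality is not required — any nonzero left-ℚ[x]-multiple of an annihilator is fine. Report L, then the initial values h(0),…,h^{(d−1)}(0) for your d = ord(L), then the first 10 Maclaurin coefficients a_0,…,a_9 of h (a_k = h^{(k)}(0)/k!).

L = (5 - 4·x)·Dx + (-1 + x)·Dx^2  (order 2).
h: a_k = 0, 2, 5, 26/3, 71/6, 206/15, 643/45, 874/63, 16319/1260, 33662/2835, …
ICs: h(0) = 0, h′(0) = 2.

f: a_k = -2, -8, -16, -64/3, -64/3, -256/15, -512/45, -2048/315, -1024/315, -4096/2835, …
g: a_k = -1, -1, -1, -1, -1, -1, -1, -1, -1, -1, …
Sym-product of L_f,L_g gives L₀ (≤ ord 1).
∫: right-multiply L₀ by Dx.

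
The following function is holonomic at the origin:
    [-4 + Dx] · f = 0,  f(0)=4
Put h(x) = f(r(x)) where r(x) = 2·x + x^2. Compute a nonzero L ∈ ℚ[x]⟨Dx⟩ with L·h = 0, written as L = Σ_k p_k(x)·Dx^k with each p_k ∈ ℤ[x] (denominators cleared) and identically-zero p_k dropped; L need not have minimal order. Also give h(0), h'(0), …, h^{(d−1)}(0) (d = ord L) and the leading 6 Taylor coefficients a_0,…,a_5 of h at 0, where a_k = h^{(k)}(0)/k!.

L = (-8 - 8·x) + Dx  (order 1).
h: a_k = 4, 32, 144, 1408/3, 3680/3, 13568/5, …
ICs: h(0) = 4.

f: a_k = 4, 16, 32, 128/3, 128/3, 512/15, …
Change of var in L_f (x↦r) gives L₀.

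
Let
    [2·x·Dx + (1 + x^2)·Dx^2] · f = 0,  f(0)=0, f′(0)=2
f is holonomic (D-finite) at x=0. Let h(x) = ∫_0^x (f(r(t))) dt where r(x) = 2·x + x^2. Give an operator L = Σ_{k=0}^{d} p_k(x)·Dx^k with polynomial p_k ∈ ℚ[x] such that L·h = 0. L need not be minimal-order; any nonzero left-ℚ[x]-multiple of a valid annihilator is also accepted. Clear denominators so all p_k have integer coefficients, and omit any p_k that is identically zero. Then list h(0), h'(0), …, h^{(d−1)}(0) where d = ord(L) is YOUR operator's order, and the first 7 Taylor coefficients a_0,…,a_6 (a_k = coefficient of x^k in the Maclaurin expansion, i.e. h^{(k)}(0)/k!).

L = (-1 + 8·x + 16·x^2 + 12·x^3 + 3·x^4)·Dx^2 + (1 + x + 4·x^2 + 8·x^3 + 5·x^4 + x^5)·Dx^3  (order 3).
h: a_k = 0, 0, 2, 2/3, -4/3, -8/5, 22/15, …
ICs: h(0) = 0, h′(0) = 0, h′′(0) = 4.

f: a_k = 0, 2, 0, -2/3, 0, 2/5, 0, …
f∘r: x↦r, Dx↦Dx/r' in L_f ⇒ L₀.
∫: right-multiply L₀ by Dx.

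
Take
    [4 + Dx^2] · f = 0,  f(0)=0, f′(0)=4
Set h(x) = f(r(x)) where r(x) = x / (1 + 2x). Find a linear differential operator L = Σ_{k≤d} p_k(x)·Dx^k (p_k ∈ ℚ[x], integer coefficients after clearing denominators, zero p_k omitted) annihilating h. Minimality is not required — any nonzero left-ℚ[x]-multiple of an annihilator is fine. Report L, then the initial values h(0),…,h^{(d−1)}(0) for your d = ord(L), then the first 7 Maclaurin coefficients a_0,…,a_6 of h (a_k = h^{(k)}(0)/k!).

f: a_k = 0, 4, 0, -8/3, 0, 8/15, 0, …
L₀ from L_f via x↦r, Dx↦r'^{-1}Dx.
L = 4 + (4 + 24·x + 48·x^2 + 32·x^3)·Dx + (1 + 8·x + 24·x^2 + 32·x^3 + 16·x^4)·Dx^2  (order 2).
h: a_k = 0, 4, -8, 40/3, -16, 8/15, 80, …
ICs: h(0) = 0, h′(0) = 4.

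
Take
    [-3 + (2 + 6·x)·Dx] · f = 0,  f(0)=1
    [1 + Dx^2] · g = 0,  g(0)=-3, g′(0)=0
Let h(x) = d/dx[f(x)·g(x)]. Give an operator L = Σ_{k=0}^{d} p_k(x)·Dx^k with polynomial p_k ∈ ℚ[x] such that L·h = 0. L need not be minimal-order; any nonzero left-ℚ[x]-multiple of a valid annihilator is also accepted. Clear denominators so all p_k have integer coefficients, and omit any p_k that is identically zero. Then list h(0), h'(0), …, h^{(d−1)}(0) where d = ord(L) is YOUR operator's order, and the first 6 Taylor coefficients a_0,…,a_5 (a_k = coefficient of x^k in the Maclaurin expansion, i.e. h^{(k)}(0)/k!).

L = (133 + 2352·x + 4104·x^2 + 1728·x^3 + 1296·x^4) + (276 + 540·x - 1296·x^2 - 1296·x^3)·Dx + (124 + 840·x + 1836·x^2 + 1728·x^3 + 1296·x^4)·Dx^2  (order 2).
h: a_k = -9/2, 39/4, -135/16, 983/32, -22515/256, 618229/2560, …
ICs: h(0) = -9/2, h′(0) = 39/4.

f: a_k = 1, 3/2, -9/8, 27/16, -405/128, 1701/256, …
g: a_k = -3, 0, 3/2, 0, -1/8, 0, …
Product ⇒ symmetric product L₀, ord ≤ 2.
h=h₀': d/dx-closure on L₀ ⇒ L.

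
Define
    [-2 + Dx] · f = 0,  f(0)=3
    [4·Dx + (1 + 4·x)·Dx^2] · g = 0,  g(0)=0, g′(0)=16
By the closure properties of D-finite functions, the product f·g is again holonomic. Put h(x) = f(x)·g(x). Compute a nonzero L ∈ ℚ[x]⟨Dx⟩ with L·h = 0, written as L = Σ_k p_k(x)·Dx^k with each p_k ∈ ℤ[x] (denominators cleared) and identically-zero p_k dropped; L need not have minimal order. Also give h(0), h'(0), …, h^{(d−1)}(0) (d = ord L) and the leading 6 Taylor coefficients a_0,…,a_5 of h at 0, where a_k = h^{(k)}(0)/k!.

f: a_k = 3, 6, 6, 4, 2, 4/5, …
g: a_k = 0, 16, -32, 256/3, -256, 4096/5, …
h₀=f·g: eliminate ⇒ L₀, order ≤ 1·2.
L = (-4 + 16·x) - 16·x·Dx + (1 + 4·x)·Dx^2  (order 2).
h: a_k = 0, 48, 0, 160, -384, 6688/5, …
ICs: h(0) = 0, h′(0) = 48.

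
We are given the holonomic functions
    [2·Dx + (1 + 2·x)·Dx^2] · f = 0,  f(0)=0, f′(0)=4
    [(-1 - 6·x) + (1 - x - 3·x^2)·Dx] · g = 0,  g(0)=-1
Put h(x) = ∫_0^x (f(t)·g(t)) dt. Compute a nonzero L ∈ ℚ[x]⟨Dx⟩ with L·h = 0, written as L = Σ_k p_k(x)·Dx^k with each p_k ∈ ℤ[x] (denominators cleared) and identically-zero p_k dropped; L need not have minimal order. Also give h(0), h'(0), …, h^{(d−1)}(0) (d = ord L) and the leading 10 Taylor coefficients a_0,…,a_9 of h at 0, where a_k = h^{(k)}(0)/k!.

L = (8 + 24·x)·Dx + (18·x + 30·x^2)·Dx^2 + (-1 - x + 5·x^2 + 6·x^3)·Dx^3  (order 3).
h: a_k = 0, 0, -2, 0, -13/3, -28/15, -556/45, -404/35, -2973/70, -18136/315, …
ICs: h(0) = 0, h′(0) = 0, h′′(0) = -4.

f: a_k = 0, 4, -4, 16/3, -8, 64/5, -64/3, 256/7, -64, 1024/9, …
g: a_k = -1, -1, -4, -7, -19, -40, -97, -217, -508, -1159, …
L₀ := L_f ⊗_s L_g (sym. prod.), ord ≤ 2.
h=∫₀ˣh₀: take L = L₀·Dx.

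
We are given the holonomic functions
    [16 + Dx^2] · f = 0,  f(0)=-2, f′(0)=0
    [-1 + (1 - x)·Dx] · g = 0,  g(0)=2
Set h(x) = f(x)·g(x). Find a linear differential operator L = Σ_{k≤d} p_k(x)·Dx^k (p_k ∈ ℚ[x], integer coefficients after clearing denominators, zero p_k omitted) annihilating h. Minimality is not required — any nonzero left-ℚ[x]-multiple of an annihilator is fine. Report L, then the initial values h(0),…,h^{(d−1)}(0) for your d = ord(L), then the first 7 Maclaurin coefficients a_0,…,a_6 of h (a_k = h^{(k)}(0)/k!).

f: a_k = -2, 0, 16, 0, -64/3, 0, 512/45, …
g: a_k = 2, 2, 2, 2, 2, 2, 2, …
L₀ := L_f ⊗_s L_g (sym. prod.), ord ≤ 2.
L = (-16 + 16·x) + 2·Dx + (-1 + x)·Dx^2  (order 2).
h: a_k = -4, -4, 28, 28, -44/3, -44/3, 364/45, …
ICs: h(0) = -4, h′(0) = -4.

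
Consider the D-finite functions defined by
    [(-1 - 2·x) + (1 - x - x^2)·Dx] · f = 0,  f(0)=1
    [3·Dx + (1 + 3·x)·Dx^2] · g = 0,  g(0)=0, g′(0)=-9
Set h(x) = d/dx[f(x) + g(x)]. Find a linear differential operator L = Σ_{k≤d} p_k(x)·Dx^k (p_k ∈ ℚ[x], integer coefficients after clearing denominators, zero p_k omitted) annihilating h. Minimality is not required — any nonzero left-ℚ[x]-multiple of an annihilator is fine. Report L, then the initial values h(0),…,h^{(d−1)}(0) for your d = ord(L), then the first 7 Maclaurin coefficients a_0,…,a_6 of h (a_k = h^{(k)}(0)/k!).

f: a_k = 1, 1, 2, 3, 5, 8, 13, …
g: a_k = 0, -9, 27/2, -27, 243/4, -729/5, 729/2, …
Sum ⇒ L₀ = lclm(L_f,L_g) in ℚ(x)⟨Dx⟩.
h=h₀': d/dx-closure on L₀ ⇒ L.
L = (126 + 342·x + 468·x^2 + 180·x^3 + 108·x^4) + (156·x + 576·x^2 + 672·x^3 + 378·x^4 + 180·x^5)·Dx + (-7 - 35·x - 29·x^2 + 63·x^3 + 99·x^4 + 93·x^5 + 36·x^6)·Dx^2  (order 2).
h: a_k = -8, 31, -72, 263, -689, 2265, -6414, …
ICs: h(0) = -8, h′(0) = 31.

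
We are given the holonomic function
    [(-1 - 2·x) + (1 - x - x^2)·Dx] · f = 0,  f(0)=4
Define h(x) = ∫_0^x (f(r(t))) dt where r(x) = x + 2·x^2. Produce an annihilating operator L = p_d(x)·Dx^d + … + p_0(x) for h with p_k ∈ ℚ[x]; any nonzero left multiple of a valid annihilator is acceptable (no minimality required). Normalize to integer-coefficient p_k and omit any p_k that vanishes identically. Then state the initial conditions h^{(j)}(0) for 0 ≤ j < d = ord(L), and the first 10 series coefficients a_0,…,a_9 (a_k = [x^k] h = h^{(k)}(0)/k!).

f: a_k = 4, 4, 8, 12, 20, 32, 52, 84, 136, 220, …
Change of var in L_f (x↦r) gives L₀.
h=∫₀ˣh₀: take L = L₀·Dx.
L = (1 + 6·x + 12·x^2 + 16·x^3)·Dx + (-1 + x + 3·x^2 + 4·x^3 + 4·x^4)·Dx^2  (order 2).
h: a_k = 0, 4, 2, 16/3, 11, 124/5, 56, 948/7, 657/2, 7312/9, …
ICs: h(0) = 0, h′(0) = 4.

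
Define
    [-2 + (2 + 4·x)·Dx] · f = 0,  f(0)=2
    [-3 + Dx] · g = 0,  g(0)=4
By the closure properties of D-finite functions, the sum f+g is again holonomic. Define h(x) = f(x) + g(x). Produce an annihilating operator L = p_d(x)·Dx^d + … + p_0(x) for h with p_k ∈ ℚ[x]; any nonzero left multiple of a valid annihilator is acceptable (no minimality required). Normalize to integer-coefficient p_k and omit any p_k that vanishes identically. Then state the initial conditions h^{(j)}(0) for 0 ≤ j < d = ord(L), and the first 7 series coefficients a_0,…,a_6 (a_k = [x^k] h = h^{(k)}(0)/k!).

f: a_k = 2, 2, -1, 1, -5/4, 7/4, -21/8, …
g: a_k = 4, 12, 18, 18, 27/2, 81/10, 81/20, …
Sum ⇒ L₀ = lclm(L_f,L_g) in ℚ(x)⟨Dx⟩.
L = (6 + 9·x) + (-5 - 18·x - 18·x^2)·Dx + (1 + 5·x + 6·x^2)·Dx^2  (order 2).
h: a_k = 6, 14, 17, 19, 49/4, 197/20, 57/40, …
ICs: h(0) = 6, h′(0) = 14.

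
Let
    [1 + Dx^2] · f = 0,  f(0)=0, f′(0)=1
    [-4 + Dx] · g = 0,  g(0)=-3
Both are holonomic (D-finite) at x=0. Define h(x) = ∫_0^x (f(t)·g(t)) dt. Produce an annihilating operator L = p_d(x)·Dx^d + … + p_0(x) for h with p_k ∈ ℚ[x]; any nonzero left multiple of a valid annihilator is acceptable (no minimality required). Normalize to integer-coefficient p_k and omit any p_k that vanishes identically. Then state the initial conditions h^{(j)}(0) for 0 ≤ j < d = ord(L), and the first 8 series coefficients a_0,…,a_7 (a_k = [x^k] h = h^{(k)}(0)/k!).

f: a_k = 0, 1, 0, -1/6, 0, 1/120, 0, -1/5040, …
g: a_k = -3, -12, -24, -32, -32, -128/5, -256/15, -1024/105, …
Sym-product of L_f,L_g gives L₀ (≤ ord 2).
∫: right-multiply L₀ by Dx.
L = 17·Dx - 8·Dx^2 + Dx^3  (order 3).
h: a_k = 0, 0, -3/2, -4, -47/8, -6, -1121/240, -611/210, …
ICs: h(0) = 0, h′(0) = 0, h′′(0) = -3.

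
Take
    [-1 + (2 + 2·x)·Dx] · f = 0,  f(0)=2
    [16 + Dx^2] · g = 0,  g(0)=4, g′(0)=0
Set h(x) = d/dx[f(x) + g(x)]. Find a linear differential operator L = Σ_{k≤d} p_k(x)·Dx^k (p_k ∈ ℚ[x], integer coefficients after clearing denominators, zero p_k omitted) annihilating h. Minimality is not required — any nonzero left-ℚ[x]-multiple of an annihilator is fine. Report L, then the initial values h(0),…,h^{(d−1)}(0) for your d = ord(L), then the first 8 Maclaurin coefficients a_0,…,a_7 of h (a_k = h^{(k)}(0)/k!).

L = (-1264 - 2048·x - 1024·x^2) + (-2144 - 6240·x - 6144·x^2 - 2048·x^3)·Dx + (-79 - 128·x - 64·x^2)·Dx^2 + (-134 - 390·x - 384·x^2 - 128·x^3)·Dx^3  (order 3).
h: a_k = 1, -129/2, 3/8, 8177/48, 35/128, -525233/3840, 231/1024, 33419297/645120, …
ICs: h(0) = 1, h′(0) = -129/2, h′′(0) = 3/4.

f: a_k = 2, 1, -1/4, 1/8, -5/64, 7/128, -21/512, 33/1024, …
g: a_k = 4, 0, -32, 0, 128/3, 0, -1024/45, 0, …
f+g: L₀ = lclm(L_f,L_g), ord ≤ 1+2.
h=h₀': d/dx-closure on L₀ ⇒ L.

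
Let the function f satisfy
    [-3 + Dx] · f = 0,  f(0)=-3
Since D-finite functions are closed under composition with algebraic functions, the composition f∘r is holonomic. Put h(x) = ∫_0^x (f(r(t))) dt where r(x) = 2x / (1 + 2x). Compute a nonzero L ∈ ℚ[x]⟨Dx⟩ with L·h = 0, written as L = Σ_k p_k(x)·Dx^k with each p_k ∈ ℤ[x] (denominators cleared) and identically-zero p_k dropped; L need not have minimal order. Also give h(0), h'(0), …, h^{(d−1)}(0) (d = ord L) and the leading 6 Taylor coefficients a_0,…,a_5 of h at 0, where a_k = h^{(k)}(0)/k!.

f: a_k = -3, -9, -27/2, -27/2, -81/8, -243/40, …
f∘r: x↦r, Dx↦Dx/r' in L_f ⇒ L₀.
Integrate: L := L₀·Dx.
L = -6·Dx + (1 + 4·x + 4·x^2)·Dx^2  (order 2).
h: a_k = 0, -3, -9, -6, 9, -18/5, …
ICs: h(0) = 0, h′(0) = -3.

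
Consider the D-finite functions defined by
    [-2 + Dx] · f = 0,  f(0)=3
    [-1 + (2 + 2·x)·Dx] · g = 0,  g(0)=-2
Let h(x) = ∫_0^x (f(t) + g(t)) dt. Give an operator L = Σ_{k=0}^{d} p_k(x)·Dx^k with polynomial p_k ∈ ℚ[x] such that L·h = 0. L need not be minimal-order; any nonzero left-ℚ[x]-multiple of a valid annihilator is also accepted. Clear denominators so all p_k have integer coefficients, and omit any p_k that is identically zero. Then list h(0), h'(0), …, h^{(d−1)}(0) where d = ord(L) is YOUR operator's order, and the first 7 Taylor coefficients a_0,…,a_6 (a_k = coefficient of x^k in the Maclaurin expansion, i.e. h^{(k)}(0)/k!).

L = (10 + 8·x)·Dx + (-17 - 32·x - 16·x^2)·Dx^2 + (6 + 14·x + 8·x^2)·Dx^3  (order 3).
h: a_k = 0, 1, 5/2, 25/12, 31/32, 133/320, 159/1280, …
ICs: h(0) = 0, h′(0) = 1, h′′(0) = 5.

f: a_k = 3, 6, 6, 4, 2, 4/5, 4/15, …
g: a_k = -2, -1, 1/4, -1/8, 5/64, -7/128, 21/512, …
Sum ⇒ L₀ = lclm(L_f,L_g) in ℚ(x)⟨Dx⟩.
Integrate: L := L₀·Dx.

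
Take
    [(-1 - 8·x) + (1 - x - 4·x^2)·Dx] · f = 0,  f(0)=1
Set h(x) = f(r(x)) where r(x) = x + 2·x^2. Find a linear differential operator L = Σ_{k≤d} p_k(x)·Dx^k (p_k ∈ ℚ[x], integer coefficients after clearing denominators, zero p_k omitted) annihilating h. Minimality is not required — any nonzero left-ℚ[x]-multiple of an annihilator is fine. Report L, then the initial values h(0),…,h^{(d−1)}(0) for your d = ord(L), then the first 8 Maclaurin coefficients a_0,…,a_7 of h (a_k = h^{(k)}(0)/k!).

f: a_k = 1, 1, 5, 9, 29, 65, 181, 441, …
h₀=f(r): pull back L_f along r ⇒ L₀.
L = (1 + 12·x + 48·x^2 + 64·x^3) + (-1 + x + 6·x^2 + 16·x^3 + 16·x^4)·Dx  (order 1).
h: a_k = 1, 1, 7, 29, 103, 405, 1599, 6141, …
ICs: h(0) = 1.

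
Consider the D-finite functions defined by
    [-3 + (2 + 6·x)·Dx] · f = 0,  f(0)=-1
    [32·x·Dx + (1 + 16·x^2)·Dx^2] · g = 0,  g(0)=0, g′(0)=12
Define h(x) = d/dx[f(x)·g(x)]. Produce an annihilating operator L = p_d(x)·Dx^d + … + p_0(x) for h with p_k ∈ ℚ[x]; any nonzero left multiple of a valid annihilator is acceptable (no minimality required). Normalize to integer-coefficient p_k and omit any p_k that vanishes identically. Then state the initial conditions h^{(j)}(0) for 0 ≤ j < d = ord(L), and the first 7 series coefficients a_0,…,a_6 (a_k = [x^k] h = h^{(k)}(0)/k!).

L = (303 + 5760·x - 7200·x^2 - 55296·x^3 - 20736·x^4) + (364 + 3780·x + 4992·x^2 - 64512·x^3 - 193536·x^4 - 82944·x^5)·Dx + (36 - 40·x - 828·x^2 - 4096·x^3 - 24192·x^4 - 55296·x^5 - 27648·x^6)·Dx^2  (order 2).
h: a_k = -12, -36, 465/2, 303, -103749/32, -857601/160, 68900757/1280, …
ICs: h(0) = -12, h′(0) = -36.

f: a_k = -1, -3/2, 9/8, -27/16, 405/128, -1701/256, 15309/1024, …
g: a_k = 0, 12, 0, -64, 0, 3072/5, 0, …
L₀ := L_f ⊗_s L_g (sym. prod.), ord ≤ 2.
h=h₀': d/dx-closure on L₀ ⇒ L.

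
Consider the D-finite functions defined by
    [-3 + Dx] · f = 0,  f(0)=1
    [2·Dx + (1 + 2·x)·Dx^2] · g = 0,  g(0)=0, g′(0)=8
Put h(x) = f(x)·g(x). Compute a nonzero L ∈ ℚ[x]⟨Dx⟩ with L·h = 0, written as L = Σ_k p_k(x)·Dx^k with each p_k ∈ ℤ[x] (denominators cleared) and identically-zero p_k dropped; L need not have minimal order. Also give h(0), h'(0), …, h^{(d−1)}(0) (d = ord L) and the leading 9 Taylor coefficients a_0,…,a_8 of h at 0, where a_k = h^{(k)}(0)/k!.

f: a_k = 1, 3, 9/2, 9/2, 27/8, 81/40, 81/80, 243/560, 729/4480, …
g: a_k = 0, 8, -8, 32/3, -16, 128/5, -128/3, 512/7, -128, …
Product ⇒ symmetric product L₀, ord ≤ 2.
L = (3 + 18·x) + (-4 - 12·x)·Dx + (1 + 2·x)·Dx^2  (order 2).
h: a_k = 0, 8, 16, 68/3, 16, 83/5, -2/3, 1137/70, -112/5, …
ICs: h(0) = 0, h′(0) = 8.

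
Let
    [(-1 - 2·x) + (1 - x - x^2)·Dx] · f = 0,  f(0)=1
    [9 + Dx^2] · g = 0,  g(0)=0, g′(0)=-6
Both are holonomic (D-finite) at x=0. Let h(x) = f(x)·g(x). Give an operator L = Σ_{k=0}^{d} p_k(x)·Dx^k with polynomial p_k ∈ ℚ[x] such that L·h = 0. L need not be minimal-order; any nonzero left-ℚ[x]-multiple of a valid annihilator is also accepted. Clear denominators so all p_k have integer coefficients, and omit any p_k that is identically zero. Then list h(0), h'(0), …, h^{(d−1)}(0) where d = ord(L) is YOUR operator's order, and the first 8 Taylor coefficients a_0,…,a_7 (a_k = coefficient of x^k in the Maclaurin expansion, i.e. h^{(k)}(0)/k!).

L = (-7 + 9·x + 9·x^2) + (2 + 4·x)·Dx + (-1 + x + x^2)·Dx^2  (order 2).
h: a_k = 0, -6, -6, -3, -9, -321/20, -501/20, -2253/56, …
ICs: h(0) = 0, h′(0) = -6.

f: a_k = 1, 1, 2, 3, 5, 8, 13, 21, …
g: a_k = 0, -6, 0, 9, 0, -81/20, 0, 243/280, …
Product ⇒ symmetric product L₀, ord ≤ 2.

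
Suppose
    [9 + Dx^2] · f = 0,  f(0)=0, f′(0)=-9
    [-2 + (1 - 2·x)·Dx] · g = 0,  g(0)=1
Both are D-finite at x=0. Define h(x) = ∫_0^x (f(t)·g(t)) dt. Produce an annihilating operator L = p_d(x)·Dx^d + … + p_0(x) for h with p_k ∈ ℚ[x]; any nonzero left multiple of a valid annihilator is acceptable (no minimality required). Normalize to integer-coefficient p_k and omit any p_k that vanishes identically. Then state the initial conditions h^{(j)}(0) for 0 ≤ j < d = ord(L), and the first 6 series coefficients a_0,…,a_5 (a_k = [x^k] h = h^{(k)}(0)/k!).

f: a_k = 0, -9, 0, 27/2, 0, -243/40, …
g: a_k = 1, 2, 4, 8, 16, 32, …
Product ⇒ symmetric product L₀, ord ≤ 2.
h=∫₀ˣh₀: take L = L₀·Dx.
L = (-9 + 18·x)·Dx + 4·Dx^2 + (-1 + 2·x)·Dx^3  (order 3).
h: a_k = 0, 0, -9/2, -6, -45/8, -9, …
ICs: h(0) = 0, h′(0) = 0, h′′(0) = -9.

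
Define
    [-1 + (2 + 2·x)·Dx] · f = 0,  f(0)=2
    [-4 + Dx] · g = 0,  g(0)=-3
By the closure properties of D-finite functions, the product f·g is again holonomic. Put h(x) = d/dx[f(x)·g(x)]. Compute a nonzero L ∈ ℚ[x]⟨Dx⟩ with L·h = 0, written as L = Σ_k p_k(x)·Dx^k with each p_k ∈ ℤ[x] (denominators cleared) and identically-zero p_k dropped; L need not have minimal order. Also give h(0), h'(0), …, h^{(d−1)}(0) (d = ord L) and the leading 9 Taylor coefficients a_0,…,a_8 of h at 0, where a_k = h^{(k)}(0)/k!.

f: a_k = 2, 1, -1/4, 1/8, -5/64, 7/128, -21/512, 33/1024, -429/16384, …
g: a_k = -3, -12, -24, -32, -32, -128/5, -256/15, -1024/105, -512/105, …
L₀ := L_f ⊗_s L_g (sym. prod.), ord ≤ 1.
Derive L from L₀ (diff closure).
L = (79 + 144·x + 64·x^2) + (-18 - 34·x - 16·x^2)·Dx  (order 1).
h: a_k = -27, -237/2, -2049/8, -5841/16, -49553/128, -417727/1280, -1167969/5120, -29265889/215040, -243638873/3440640, …
ICs: h(0) = -27.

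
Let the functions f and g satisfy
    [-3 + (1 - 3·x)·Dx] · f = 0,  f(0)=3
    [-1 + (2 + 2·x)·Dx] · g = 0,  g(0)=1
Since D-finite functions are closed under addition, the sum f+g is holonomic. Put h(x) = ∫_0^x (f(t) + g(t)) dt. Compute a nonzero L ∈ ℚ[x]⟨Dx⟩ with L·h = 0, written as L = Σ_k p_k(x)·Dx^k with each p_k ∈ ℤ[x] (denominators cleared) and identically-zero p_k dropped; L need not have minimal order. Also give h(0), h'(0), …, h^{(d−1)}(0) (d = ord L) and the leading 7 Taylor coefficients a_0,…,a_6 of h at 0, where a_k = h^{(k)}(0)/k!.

L = (-39 - 27·x)·Dx + (73 + 138·x + 81·x^2)·Dx^2 + (-10 + 2·x + 66·x^2 + 54·x^3)·Dx^3  (order 3).
h: a_k = 0, 4, 19/4, 215/24, 1297/64, 31099/640, 186631/1536, …
ICs: h(0) = 0, h′(0) = 4, h′′(0) = 19/2.

f: a_k = 3, 9, 27, 81, 243, 729, 2187, …
g: a_k = 1, 1/2, -1/8, 1/16, -5/128, 7/256, -21/1024, …
f+g: L₀ = lclm(L_f,L_g), ord ≤ 1+1.
Integrate: L := L₀·Dx.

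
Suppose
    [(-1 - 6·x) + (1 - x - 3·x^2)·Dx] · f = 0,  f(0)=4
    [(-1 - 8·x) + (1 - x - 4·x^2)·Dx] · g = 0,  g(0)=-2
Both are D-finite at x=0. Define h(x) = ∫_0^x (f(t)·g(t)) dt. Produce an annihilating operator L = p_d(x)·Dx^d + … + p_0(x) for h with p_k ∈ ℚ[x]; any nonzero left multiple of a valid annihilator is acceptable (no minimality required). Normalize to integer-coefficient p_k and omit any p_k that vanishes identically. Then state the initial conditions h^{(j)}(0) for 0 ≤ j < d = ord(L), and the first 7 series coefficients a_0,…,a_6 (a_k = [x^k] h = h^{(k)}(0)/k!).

f: a_k = 4, 4, 16, 28, 76, 160, 388, …
g: a_k = -2, -2, -10, -18, -58, -130, -362, …
L₀ := L_f ⊗_s L_g (sym. prod.), ord ≤ 1.
Integrate: L := L₀·Dx.
L = (-2 - 12·x + 21·x^2 + 48·x^3)·Dx + (1 - 2·x - 6·x^2 + 7·x^3 + 12·x^4)·Dx^2  (order 2).
h: a_k = 0, -8, -8, -80/3, -50, -672/5, -896/3, …
ICs: h(0) = 0, h′(0) = -8.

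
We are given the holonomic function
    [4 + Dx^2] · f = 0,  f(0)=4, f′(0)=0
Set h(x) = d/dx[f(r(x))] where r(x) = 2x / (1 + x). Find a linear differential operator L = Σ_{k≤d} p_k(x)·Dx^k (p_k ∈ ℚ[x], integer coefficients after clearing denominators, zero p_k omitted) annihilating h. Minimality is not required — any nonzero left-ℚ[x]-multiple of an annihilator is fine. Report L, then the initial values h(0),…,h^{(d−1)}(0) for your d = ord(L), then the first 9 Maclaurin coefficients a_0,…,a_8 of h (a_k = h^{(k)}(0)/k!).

L = (22 + 12·x + 6·x^2) + (6 + 18·x + 18·x^2 + 6·x^3)·Dx + (1 + 4·x + 6·x^2 + 4·x^3 + x^4)·Dx^2  (order 2).
h: a_k = 0, -64, 192, -640/3, -640/3, 21952/15, -18368/5, 402176/63, -286976/35, …
ICs: h(0) = 0, h′(0) = -64.

f: a_k = 4, 0, -8, 0, 8/3, 0, -16/45, 0, 8/315, …
Change of var in L_f (x↦r) gives L₀.
h₀' ⇒ L via d/dx closure of L₀.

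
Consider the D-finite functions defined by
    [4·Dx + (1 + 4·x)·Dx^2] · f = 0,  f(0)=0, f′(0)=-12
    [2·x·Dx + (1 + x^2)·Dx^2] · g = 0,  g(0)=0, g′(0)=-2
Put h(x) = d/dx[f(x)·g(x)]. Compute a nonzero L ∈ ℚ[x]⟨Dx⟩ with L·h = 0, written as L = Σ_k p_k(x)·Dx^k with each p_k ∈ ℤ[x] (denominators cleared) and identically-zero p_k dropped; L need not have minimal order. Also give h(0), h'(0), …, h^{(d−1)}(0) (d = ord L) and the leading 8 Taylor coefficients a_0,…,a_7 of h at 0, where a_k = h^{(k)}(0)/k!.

f: a_k = 0, -12, 24, -64, 192, -3072/5, 2048, -49152/7, …
g: a_k = 0, -2, 0, 2/3, 0, -2/5, 0, 2/7, …
h₀=f·g: eliminate ⇒ L₀, order ≤ 2·2.
Derive L from L₀ (diff closure).
L = (144 + 896·x + 560·x^2 + 2304·x^3 + 1920·x^4 + 3328·x^5 + 256·x^7) + (132 + 304·x + 2252·x^2 + 4144·x^3 + 8896·x^4 + 5952·x^5 + 8960·x^6 + 192·x^7 + 896·x^8)·Dx + (72 + 376·x + 912·x^2 + 2808·x^3 + 3720·x^4 + 6288·x^5 + 3072·x^6 + 4368·x^7 + 192·x^8 + 512·x^9)·Dx^2 + (5 + 48·x + 178·x^2 + 416·x^3 + 729·x^4 + 720·x^5 + 1008·x^6 + 384·x^7 + 516·x^8 + 32·x^9 + 64·x^10)·Dx^3  (order 3).
h: a_k = 0, 48, -144, 480, -1840, 35728/5, -139216/5, 109248, …
ICs: h(0) = 0, h′(0) = 48, h′′(0) = -288.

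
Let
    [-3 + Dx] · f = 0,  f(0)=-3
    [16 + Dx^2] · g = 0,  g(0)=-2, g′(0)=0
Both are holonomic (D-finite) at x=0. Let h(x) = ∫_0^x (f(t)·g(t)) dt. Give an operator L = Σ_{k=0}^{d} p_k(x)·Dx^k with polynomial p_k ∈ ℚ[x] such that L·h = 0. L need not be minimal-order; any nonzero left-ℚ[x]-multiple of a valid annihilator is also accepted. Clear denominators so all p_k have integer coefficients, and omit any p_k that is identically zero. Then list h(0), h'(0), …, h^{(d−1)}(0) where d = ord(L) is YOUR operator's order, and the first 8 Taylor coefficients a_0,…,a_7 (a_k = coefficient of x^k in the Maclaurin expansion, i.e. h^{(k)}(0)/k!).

f: a_k = -3, -9, -27/2, -27/2, -81/8, -243/40, -243/80, -729/560, …
g: a_k = -2, 0, 16, 0, -64/3, 0, 512/45, 0, …
L₀ := L_f ⊗_s L_g (sym. prod.), ord ≤ 2.
h=∫h₀ ⇒ L = L₀·Dx.
L = 25·Dx - 6·Dx^2 + Dx^3  (order 3).
h: a_k = 0, 6, 9, -7, -117/4, -527/20, -79/40, 1679/120, …
ICs: h(0) = 0, h′(0) = 6, h′′(0) = 18.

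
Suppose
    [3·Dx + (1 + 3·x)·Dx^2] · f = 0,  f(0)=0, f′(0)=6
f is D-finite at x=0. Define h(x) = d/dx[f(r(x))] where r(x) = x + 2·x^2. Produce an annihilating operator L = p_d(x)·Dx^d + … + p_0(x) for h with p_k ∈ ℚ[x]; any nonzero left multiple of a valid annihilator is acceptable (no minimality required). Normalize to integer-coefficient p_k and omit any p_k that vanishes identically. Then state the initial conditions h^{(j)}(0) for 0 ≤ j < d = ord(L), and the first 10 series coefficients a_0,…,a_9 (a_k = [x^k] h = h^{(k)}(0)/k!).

f: a_k = 0, 6, -9, 18, -81/2, 486/5, -243, 4374/7, -6561/4, 4374, …
L₀ from L_f via x↦r, Dx↦r'^{-1}Dx.
h=h₀': d/dx-closure on L₀ ⇒ L.
L = (-1 + 12·x + 24·x^2) + (1 + 7·x + 18·x^2 + 24·x^3)·Dx  (order 1).
h: a_k = 6, 6, -54, 126, -54, -594, 2106, -2754, -4374, 29646, …
ICs: h(0) = 6.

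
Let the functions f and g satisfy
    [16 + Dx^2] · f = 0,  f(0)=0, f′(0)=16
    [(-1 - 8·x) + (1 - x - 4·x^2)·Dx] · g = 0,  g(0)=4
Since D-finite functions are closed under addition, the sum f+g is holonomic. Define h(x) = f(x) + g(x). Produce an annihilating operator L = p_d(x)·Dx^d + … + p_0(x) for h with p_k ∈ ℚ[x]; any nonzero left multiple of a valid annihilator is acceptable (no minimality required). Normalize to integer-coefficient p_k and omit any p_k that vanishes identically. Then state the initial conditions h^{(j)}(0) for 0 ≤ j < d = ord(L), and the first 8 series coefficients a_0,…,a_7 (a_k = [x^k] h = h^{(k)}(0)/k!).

f: a_k = 0, 16, 0, -128/3, 0, 512/15, 0, -4096/315, …
g: a_k = 4, 4, 20, 36, 116, 260, 724, 1764, …
f+g: L₀ = lclm(L_f,L_g), ord ≤ 2+1.
L = (-560 - 4608·x - 1664·x^2 - 6144·x^3 - 10240·x^4 - 16384·x^5) + (208 - 272·x - 896·x^2 + 1408·x^3 + 1536·x^4 - 6144·x^5 - 8192·x^6)·Dx + (-35 - 288·x - 104·x^2 - 384·x^3 - 640·x^4 - 1024·x^5)·Dx^2 + (13 - 17·x - 56·x^2 + 88·x^3 + 96·x^4 - 384·x^5 - 512·x^6)·Dx^3  (order 3).
h: a_k = 4, 20, 20, -20/3, 116, 4412/15, 724, 551564/315, …
ICs: h(0) = 4, h′(0) = 20, h′′(0) = 40.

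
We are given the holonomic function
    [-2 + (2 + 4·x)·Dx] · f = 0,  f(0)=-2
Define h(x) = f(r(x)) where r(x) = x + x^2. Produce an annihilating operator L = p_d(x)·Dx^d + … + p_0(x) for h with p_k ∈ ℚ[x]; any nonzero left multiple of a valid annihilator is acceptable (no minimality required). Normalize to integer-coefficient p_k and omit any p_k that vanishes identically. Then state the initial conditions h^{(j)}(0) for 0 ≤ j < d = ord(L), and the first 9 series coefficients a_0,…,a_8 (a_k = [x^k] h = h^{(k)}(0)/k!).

L = (-1 - 2·x) + (1 + 2·x + 2·x^2)·Dx  (order 1).
h: a_k = -2, -2, -1, 1, -3/4, 1/4, 3/8, -7/8, 61/64, …
ICs: h(0) = -2.

f: a_k = -2, -2, 1, -1, 5/4, -7/4, 21/8, -33/8, 429/64, …
h₀=f(r): pull back L_f along r ⇒ L₀.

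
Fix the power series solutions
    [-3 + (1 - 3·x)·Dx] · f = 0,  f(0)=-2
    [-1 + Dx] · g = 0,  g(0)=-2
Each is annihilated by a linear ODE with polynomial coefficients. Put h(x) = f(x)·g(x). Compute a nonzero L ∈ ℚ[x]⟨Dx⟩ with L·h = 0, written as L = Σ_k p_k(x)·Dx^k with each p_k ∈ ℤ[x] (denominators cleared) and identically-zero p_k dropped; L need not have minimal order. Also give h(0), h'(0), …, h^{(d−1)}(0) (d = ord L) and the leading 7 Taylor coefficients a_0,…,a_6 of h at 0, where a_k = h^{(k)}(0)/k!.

f: a_k = -2, -6, -18, -54, -162, -486, -1458, …
g: a_k = -2, -2, -1, -1/3, -1/12, -1/60, -1/360, …
Sym-product of L_f,L_g gives L₀ (≤ ord 1).
L = (4 - 3·x) + (-1 + 3·x)·Dx  (order 1).
h: a_k = 4, 16, 50, 452/3, 2713/6, 20348/15, 732529/180, …
ICs: h(0) = 4.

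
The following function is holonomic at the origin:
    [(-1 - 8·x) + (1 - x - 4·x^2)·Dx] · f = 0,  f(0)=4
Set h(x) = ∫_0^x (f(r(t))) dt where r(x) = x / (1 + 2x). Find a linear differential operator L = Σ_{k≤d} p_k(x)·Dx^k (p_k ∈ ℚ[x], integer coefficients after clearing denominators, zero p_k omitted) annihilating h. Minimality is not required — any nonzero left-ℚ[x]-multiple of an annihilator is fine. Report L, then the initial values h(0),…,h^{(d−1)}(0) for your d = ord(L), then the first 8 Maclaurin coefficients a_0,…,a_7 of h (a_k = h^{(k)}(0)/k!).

f: a_k = 4, 4, 20, 36, 116, 260, 724, 1764, …
Substitute x→r, Dx→(1/r')Dx; clear ⇒ L₀.
∫: right-multiply L₀ by Dx.
L = (1 + 10·x)·Dx + (-1 - 5·x - 4·x^2 + 4·x^3)·Dx^2  (order 2).
h: a_k = 0, 4, 2, 4, -7, 108/5, -190/3, 1356/7, …
ICs: h(0) = 0, h′(0) = 4.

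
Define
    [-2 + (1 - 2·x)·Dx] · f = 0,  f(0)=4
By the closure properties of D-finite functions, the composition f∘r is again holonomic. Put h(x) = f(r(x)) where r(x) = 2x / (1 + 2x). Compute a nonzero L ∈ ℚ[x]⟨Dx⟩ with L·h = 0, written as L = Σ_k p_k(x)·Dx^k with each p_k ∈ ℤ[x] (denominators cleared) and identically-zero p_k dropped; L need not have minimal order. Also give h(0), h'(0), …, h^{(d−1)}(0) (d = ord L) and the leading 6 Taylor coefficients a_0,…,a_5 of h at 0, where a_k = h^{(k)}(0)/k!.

f: a_k = 4, 8, 16, 32, 64, 128, …
Change of var in L_f (x↦r) gives L₀.
L = 4 + (-1 + 4·x^2)·Dx  (order 1).
h: a_k = 4, 16, 32, 64, 128, 256, …
ICs: h(0) = 4.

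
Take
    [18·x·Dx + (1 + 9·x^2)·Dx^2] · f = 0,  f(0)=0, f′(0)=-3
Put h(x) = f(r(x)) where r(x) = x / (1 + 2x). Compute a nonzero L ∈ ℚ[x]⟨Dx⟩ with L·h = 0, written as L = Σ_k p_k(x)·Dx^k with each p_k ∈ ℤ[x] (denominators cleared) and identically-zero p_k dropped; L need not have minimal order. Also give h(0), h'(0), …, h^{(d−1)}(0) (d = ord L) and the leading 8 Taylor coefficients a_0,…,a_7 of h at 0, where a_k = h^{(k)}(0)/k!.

f: a_k = 0, -3, 0, 9, 0, -243/5, 0, 2187/7, …
Substitute x→r, Dx→(1/r')Dx; clear ⇒ L₀.
L = (4 + 26·x)·Dx + (1 + 4·x + 13·x^2)·Dx^2  (order 2).
h: a_k = 0, -3, 6, -3, -30, 597/5, -138, -4449/7, …
ICs: h(0) = 0, h′(0) = -3.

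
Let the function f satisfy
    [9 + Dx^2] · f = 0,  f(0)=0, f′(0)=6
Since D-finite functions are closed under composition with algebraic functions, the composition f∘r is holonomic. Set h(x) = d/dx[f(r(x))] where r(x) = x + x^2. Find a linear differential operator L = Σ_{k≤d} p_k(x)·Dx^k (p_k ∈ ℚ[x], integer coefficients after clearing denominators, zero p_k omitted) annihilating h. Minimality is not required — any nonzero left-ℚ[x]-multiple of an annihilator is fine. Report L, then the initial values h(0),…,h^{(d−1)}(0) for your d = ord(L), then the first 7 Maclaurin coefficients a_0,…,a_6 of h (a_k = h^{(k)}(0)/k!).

f: a_k = 0, 6, 0, -9, 0, 81/20, 0, …
h₀=f(r): pull back L_f along r ⇒ L₀.
h₀' ⇒ L via d/dx closure of L₀.
L = (21 + 72·x + 216·x^2 + 288·x^3 + 144·x^4) + (-6 - 12·x)·Dx + (1 + 4·x + 4·x^2)·Dx^2  (order 2).
h: a_k = 6, 12, -27, -108, -459/4, 135/2, 11097/40, …
ICs: h(0) = 6, h′(0) = 12.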